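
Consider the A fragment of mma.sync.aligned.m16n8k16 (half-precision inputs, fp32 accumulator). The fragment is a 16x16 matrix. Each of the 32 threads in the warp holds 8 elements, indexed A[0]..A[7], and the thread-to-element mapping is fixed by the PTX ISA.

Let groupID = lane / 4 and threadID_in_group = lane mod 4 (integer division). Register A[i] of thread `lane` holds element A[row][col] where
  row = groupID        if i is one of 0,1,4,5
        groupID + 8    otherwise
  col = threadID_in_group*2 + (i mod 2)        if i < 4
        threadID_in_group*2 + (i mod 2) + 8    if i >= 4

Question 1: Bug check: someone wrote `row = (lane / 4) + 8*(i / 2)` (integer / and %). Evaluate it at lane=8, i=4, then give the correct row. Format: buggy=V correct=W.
buggy=18 correct=2

`(lane / 4) + 8*(i / 2)`[8,4]=>18
lane 8: grp=2 (8/4), tig=0 (8%4)
i=4: r=2+0=2, c=0*2+0+8=8
row: 18 vs 2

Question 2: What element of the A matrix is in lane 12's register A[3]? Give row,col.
11,1

lane 12->12/4=3, 12 mod 4=0
i=3  r:3+8->11  c:2·0+1+0->1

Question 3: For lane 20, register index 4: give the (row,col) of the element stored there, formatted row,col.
20: G=5,T=0
[4] (5+0,0*2+0+8) = (5,8)

5,8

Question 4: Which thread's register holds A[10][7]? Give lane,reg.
11,3

r:10=>grp=2,rB=1  c:7=>cB=0,tig=3,lo=1
L=2*4+3=11  i=0*4+1*2+1=3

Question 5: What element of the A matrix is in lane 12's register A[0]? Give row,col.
3,0

lane 12: G=3 (12/4), T=0 (12%4)
i=0: r=3+0=3, c=0*2+0+0=0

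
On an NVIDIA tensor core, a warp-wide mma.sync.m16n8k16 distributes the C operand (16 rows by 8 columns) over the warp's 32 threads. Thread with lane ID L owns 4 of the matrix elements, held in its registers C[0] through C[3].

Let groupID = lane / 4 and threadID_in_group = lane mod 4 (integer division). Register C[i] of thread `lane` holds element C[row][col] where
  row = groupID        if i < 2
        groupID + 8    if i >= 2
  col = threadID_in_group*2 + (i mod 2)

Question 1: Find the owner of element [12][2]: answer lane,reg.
r=12->g=4,rb=1  c=2->t=1,b0=0
L=4*4+1=17  i=1*2+0=2

17,2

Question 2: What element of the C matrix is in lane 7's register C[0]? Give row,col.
7: g=1,t=3
[0] (1+0,3*2+0) = (1,6)

1,6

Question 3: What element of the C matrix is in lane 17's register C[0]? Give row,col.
4,2

lane 17: grp=4 (17/4), tig=1 (17%4)
i=0: r=4+0=4, c=1*2+0=2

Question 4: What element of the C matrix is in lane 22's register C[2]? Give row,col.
lane 22⇒22/4=5, 22 mod 4=2
i=2  r:5+8⇒13  c:2·2+0⇒4

13,4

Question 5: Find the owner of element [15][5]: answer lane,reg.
r=15->g=7,rb=1  c=5->t=2,b0=1
L=7*4+2=30  i=1*2+1=3

30,3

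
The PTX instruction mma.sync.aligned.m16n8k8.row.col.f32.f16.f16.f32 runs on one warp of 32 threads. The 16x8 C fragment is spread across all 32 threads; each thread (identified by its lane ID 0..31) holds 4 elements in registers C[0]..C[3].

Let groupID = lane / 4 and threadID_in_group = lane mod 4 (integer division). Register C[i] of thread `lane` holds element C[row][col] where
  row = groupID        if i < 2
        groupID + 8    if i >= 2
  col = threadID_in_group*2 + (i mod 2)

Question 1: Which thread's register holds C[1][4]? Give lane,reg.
6,0

r:1=>grp=1,rB=0  c:4=>tig=2,lo=0
L=1*4+2=6  i=0*2+0=0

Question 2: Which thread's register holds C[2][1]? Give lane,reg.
r=2⇒gr=2,Rb=0  c=1⇒th=0,odd=1
L=2*4+0=8  i=0*2+1=1

8,1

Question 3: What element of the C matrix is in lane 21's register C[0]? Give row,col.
5,2

L=21->g=21>>2=5, t=21&3=1
[0]->row 5+0=5  col 1·2+0=2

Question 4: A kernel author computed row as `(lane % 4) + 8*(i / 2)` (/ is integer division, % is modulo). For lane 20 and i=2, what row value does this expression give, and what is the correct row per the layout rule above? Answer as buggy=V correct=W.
`(lane % 4) + 8*(i / 2)`[20,2]→8
20: G=5,T=0
[2] (5+8,0*2+0) = (13,0)
row: 8 vs 13

buggy=8 correct=13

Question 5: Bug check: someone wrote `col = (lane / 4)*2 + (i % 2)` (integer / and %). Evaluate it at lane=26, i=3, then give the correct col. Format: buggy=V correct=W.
`(lane / 4)*2 + (i % 2)`[26,3]=>13
lane 26: grp=6 (26/4), tig=2 (26%4)
i=3: r=6+8=14, c=2*2+1=5
col: 13 vs 5

buggy=13 correct=5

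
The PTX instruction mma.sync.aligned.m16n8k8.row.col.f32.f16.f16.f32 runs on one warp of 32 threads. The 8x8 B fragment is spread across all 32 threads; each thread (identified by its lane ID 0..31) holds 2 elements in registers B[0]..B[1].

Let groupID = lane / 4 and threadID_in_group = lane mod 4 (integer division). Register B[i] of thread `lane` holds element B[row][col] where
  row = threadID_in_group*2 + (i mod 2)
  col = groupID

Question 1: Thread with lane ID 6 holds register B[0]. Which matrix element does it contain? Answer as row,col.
lane 6⇒6/4=1, 6 mod 4=2
i=0  r:2·2+0⇒4  c:1

4,1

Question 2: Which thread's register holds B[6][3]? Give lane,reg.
c: 3->gid=3  r: 6->tid=3,i&1=0
L=3*4+3=15  i=0=0

15,0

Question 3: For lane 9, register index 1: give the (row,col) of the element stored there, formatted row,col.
3,2

L=9->gid=9>>2=2, tid=9&3=1
[1]->row 1·2+1=3  col gid=2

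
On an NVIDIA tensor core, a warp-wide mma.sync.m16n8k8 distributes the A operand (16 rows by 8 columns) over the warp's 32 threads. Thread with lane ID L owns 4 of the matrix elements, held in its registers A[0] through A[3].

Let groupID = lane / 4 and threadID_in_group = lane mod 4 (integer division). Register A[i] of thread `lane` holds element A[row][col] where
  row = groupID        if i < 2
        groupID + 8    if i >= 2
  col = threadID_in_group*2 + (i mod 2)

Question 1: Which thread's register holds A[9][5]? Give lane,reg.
6,3

r=9→G=1,rhi=1  c=5→T=2,p=1
L=1*4+2=6  i=1*2+1=3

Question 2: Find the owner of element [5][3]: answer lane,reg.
21,1

r: 5->gid=5,r8=0  c: 3->tid=1,i&1=1
L=5*4+1=21  i=0*2+1=1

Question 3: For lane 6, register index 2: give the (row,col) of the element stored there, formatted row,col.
9,4

6: gr=1,th=2
[2] (1+8,2*2+0) = (9,4)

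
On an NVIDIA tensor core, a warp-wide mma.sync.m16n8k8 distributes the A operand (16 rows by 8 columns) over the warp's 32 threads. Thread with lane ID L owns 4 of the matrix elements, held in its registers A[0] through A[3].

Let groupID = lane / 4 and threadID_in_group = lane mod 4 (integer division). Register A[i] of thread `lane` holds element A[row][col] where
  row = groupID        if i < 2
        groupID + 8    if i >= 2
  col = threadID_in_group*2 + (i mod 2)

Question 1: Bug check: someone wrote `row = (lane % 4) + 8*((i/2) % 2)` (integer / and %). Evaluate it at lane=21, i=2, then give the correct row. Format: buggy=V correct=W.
buggy=9 correct=13

`(lane % 4) + 8*((i/2) % 2)`[21,2]->9
21: g=5,t=1
[2] (5+8,1*2+0) = (13,2)
row: 9 vs 13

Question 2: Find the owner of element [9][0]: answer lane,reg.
4,2

r=9⇒gr=1,Rb=1  c=0⇒th=0,odd=0
L=1*4+0=4  i=1*2+0=2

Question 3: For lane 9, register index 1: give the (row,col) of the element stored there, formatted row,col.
L=9⇒gr=9>>2=2, th=9&3=1
[1]⇒row 2+0=2  col 1·2+1=3

2,3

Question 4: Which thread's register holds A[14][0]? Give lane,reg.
24,2

r:14=>grp=6,rB=1  c:0=>tig=0,lo=0
L=6*4+0=24  i=1*2+0=2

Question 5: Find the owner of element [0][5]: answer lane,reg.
2,1

r: 0->gid=0,r8=0  c: 5->tid=2,i&1=1
L=0*4+2=2  i=0*2+1=1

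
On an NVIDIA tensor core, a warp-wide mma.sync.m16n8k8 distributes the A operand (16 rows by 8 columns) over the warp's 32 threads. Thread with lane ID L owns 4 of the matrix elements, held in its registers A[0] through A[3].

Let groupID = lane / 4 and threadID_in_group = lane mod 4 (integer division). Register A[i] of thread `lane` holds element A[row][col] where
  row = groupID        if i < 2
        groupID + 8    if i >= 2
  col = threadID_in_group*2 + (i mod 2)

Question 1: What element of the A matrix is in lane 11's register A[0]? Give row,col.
lane 11=>11/4=2, 11 mod 4=3
i=0  r:2+0=>2  c:2·3+0=>6

2,6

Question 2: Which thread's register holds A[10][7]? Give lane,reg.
11,3

r=10⇒gr=2,Rb=1  c=7⇒th=3,odd=1
L=2*4+3=11  i=1*2+1=3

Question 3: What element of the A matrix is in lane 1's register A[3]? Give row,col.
8,3

lane 1: gr=0 (1/4), th=1 (1%4)
i=3: r=0+8=8, c=1*2+1=3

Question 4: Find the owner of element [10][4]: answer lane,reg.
10,2

r:10=>grp=2,rB=1  c:4=>tig=2,lo=0
L=2*4+2=10  i=1*2+0=2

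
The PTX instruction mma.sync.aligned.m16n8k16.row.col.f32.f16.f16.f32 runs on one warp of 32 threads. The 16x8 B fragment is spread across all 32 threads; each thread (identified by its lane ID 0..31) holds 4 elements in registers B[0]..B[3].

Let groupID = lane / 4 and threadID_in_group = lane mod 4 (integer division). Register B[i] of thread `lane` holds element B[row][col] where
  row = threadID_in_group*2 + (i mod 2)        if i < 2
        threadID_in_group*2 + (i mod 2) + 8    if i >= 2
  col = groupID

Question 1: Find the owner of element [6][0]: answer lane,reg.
3,0

c: 0->gid=0  r: 6->r8=0,tid=3,i&1=0
L=0*4+3=3  i=0*2+0=0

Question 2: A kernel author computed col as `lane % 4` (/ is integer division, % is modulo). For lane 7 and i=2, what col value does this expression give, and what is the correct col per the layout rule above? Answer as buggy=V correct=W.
`lane % 4`[7,2]->3
L=7->gid=7>>2=1, tid=7&3=3
[2]->row 3·2+0+8=14  col gid=1
col: 3 vs 1

buggy=3 correct=1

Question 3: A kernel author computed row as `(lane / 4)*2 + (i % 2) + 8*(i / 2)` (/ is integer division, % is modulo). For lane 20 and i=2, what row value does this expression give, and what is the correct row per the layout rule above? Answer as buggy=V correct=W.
buggy=18 correct=8

`(lane / 4)*2 + (i % 2) + 8*(i / 2)`[20,2]⇒18
L=20⇒gr=20>>2=5, th=20&3=0
[2]⇒row 0·2+0+8=8  col gr=5
row: 18 vs 8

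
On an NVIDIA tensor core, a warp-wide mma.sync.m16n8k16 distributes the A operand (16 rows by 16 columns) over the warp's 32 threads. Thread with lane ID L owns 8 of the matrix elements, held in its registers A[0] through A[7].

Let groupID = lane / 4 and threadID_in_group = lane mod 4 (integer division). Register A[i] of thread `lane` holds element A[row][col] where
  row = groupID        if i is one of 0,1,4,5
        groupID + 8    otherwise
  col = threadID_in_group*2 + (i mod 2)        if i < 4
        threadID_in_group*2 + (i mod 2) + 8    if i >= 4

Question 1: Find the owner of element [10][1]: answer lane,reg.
8,3

r=10→G=2,rhi=1  c=1→chi=0,T=0,p=1
L=2*4+0=8  i=0*4+1*2+1=3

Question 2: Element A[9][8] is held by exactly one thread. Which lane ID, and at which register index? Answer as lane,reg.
4,6

r=9->g=1,rb=1  c=8->cb=1,t=0,b0=0
L=1*4+0=4  i=1*4+1*2+0=6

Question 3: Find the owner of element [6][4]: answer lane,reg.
r=6⇒gr=6,Rb=0  c=4⇒Cb=0,th=2,odd=0
L=6*4+2=26  i=0*4+0*2+0=0

26,0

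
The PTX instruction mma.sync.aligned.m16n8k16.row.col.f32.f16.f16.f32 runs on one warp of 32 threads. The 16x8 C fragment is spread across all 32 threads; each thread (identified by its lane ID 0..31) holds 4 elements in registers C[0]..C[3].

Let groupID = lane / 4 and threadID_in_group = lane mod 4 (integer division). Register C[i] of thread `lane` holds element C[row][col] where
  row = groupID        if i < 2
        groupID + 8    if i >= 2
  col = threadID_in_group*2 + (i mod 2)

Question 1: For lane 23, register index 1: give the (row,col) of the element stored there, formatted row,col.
5,7

lane 23: G=5 (23/4), T=3 (23%4)
i=1: r=5+0=5, c=3*2+1=7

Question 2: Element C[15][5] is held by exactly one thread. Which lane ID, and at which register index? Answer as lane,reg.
r:15=>grp=7,rB=1  c:5=>tig=2,lo=1
L=7*4+2=30  i=1*2+1=3

30,3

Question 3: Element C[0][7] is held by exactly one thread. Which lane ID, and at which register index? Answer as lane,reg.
r=0->g=0,rb=0  c=7->t=3,b0=1
L=0*4+3=3  i=0*2+1=1

3,1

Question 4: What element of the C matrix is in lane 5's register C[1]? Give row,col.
lane 5: gr=1 (5/4), th=1 (5%4)
i=1: r=1+0=1, c=1*2+1=3

1,3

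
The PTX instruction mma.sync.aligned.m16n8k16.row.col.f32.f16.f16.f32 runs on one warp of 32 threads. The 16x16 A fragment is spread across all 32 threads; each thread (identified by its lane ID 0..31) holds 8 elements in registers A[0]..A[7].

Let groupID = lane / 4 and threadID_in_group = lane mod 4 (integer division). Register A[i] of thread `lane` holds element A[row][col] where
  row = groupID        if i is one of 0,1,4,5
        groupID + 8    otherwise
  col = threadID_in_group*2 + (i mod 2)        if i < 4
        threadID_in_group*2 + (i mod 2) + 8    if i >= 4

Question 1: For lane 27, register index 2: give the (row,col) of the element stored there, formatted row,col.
14,6

27: G=6,T=3
[2] (6+8,3*2+0+0) = (14,6)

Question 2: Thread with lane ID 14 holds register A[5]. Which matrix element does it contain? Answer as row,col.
3,13

lane 14: grp=3 (14/4), tig=2 (14%4)
i=5: r=3+0=3, c=2*2+1+8=13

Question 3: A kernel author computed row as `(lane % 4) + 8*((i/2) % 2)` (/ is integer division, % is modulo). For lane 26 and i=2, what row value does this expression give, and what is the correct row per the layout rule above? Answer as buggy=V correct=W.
buggy=10 correct=14

`(lane % 4) + 8*((i/2) % 2)`[26,2]⇒10
lane 26⇒26/4=6, 26 mod 4=2
i=2  r:6+8⇒14  c:2·2+0+0⇒4
row: 10 vs 14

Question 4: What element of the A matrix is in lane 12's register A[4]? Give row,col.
lane 12→12/4=3, 12 mod 4=0
i=4  r:3+0→3  c:2·0+0+8→8

3,8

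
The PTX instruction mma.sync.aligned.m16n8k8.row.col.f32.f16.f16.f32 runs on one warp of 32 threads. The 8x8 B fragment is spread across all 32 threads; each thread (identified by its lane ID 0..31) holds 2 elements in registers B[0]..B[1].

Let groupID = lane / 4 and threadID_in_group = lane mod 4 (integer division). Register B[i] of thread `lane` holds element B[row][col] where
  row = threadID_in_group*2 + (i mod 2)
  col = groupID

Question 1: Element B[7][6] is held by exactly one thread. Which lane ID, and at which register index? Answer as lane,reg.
c:6=>grp=6  r:7=>tig=3,lo=1
L=6*4+3=27  i=1=1

27,1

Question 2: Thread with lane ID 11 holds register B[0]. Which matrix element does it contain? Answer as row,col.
lane 11->11/4=2, 11 mod 4=3
i=0  r:2·3+0->6  c:2

6,2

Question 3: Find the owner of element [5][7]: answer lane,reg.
c:7=>grp=7  r:5=>tig=2,lo=1
L=7*4+2=30  i=1=1

30,1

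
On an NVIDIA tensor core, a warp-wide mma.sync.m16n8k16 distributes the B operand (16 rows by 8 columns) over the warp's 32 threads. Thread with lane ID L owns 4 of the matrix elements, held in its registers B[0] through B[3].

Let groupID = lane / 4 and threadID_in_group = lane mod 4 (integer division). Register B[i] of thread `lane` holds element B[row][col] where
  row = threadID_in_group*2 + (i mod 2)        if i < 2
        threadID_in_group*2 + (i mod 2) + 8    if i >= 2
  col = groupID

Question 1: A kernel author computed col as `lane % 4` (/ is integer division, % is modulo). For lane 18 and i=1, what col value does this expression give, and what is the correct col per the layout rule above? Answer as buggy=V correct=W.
`lane % 4`[18,1]=>2
L=18=>grp=18>>2=4, tig=18&3=2
[1]=>row 2·2+1+0=5  col grp=4
col: 2 vs 4

buggy=2 correct=4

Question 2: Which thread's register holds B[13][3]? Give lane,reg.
c:3=>grp=3  r:13=>rB=1,tig=2,lo=1
L=3*4+2=14  i=1*2+1=3

14,3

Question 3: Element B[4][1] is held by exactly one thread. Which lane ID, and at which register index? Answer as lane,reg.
c=1⇒gr=1  r=4⇒Rb=0,th=2,odd=0
L=1*4+2=6  i=0*2+0=0

6,0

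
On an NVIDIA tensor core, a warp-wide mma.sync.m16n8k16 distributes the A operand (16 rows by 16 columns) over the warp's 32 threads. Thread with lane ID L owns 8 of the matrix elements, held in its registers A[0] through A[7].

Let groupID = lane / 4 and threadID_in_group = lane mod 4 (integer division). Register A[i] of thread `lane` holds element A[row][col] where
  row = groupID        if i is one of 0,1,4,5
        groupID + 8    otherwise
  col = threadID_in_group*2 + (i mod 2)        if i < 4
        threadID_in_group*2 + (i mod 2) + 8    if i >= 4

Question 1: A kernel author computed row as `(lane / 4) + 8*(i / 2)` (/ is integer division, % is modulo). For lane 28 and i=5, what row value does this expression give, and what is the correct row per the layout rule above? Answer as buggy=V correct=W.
buggy=23 correct=7

`(lane / 4) + 8*(i / 2)`[28,5]=>23
lane 28=>28/4=7, 28 mod 4=0
i=5  r:7+0=>7  c:2·0+1+8=>9
row: 23 vs 7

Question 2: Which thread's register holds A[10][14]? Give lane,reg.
r=10->g=2,rb=1  c=14->cb=1,t=3,b0=0
L=2*4+3=11  i=1*4+1*2+0=6

11,6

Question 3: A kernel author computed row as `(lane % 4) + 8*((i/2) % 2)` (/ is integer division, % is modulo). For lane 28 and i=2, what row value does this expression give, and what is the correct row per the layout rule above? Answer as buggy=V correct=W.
`(lane % 4) + 8*((i/2) % 2)`[28,2]->8
L=28->gid=28>>2=7, tid=28&3=0
[2]->row 7+8=15  col 0·2+0+0=0
row: 8 vs 15

buggy=8 correct=15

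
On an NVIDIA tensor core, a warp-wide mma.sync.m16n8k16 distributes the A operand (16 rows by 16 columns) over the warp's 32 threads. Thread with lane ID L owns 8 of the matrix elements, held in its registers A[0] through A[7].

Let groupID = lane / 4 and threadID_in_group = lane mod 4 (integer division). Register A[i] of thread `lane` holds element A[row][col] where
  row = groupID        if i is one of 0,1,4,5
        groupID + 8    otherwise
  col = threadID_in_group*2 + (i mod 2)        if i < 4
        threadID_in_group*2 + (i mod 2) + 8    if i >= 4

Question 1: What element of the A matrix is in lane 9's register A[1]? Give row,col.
9: grp=2,tig=1
[1] (2+0,1*2+1+0) = (2,3)

2,3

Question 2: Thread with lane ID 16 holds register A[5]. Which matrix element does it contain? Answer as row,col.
4,9

lane 16: g=4 (16/4), t=0 (16%4)
i=5: r=4+0=4, c=0*2+1+8=9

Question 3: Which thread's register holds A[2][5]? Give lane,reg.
r:2=>grp=2,rB=0  c:5=>cB=0,tig=2,lo=1
L=2*4+2=10  i=0*4+0*2+1=1

10,1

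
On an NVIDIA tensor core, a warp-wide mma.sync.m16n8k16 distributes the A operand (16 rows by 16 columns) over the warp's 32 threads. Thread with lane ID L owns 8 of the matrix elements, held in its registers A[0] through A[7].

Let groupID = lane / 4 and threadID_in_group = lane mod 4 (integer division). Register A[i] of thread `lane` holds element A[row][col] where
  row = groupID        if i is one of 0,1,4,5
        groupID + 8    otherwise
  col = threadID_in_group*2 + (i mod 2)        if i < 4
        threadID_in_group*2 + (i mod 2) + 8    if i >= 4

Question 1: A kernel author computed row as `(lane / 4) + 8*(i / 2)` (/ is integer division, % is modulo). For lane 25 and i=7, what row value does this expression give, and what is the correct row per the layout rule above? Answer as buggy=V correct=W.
buggy=30 correct=14

`(lane / 4) + 8*(i / 2)`[25,7]→30
lane 25: G=6 (25/4), T=1 (25%4)
i=7: r=6+8=14, c=1*2+1+8=11
row: 30 vs 14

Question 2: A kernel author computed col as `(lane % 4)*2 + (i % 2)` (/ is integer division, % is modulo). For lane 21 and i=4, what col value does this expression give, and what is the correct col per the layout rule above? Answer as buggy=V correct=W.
buggy=2 correct=10

`(lane % 4)*2 + (i % 2)`[21,4]->2
L=21->gid=21>>2=5, tid=21&3=1
[4]->row 5+0=5  col 1·2+0+8=10
col: 2 vs 10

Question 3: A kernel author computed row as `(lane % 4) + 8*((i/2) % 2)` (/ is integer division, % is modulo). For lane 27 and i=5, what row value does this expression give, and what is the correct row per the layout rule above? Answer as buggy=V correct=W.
buggy=3 correct=6

`(lane % 4) + 8*((i/2) % 2)`[27,5]→3
27: G=6,T=3
[5] (6+0,3*2+1+8) = (6,15)
row: 3 vs 6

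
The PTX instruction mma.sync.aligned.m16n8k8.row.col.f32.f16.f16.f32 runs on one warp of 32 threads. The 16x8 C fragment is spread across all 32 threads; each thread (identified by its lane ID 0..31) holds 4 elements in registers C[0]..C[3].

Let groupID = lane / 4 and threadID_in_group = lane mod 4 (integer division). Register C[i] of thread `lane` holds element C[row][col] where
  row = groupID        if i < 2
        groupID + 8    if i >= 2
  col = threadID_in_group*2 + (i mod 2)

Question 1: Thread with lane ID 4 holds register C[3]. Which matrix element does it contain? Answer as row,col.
4: gid=1,tid=0
[3] (1+8,0*2+1) = (9,1)

9,1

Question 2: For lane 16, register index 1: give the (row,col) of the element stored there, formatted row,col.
4,1

lane 16: G=4 (16/4), T=0 (16%4)
i=1: r=4+0=4, c=0*2+1=1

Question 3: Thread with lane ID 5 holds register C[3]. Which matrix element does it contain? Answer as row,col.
L=5->g=5>>2=1, t=5&3=1
[3]->row 1+8=9  col 1·2+1=3

9,3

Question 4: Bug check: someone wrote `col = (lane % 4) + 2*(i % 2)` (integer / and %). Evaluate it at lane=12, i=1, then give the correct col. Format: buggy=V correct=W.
buggy=2 correct=1

`(lane % 4) + 2*(i % 2)`[12,1]→2
lane 12→12/4=3, 12 mod 4=0
i=1  r:3+0→3  c:2·0+1→1
col: 2 vs 1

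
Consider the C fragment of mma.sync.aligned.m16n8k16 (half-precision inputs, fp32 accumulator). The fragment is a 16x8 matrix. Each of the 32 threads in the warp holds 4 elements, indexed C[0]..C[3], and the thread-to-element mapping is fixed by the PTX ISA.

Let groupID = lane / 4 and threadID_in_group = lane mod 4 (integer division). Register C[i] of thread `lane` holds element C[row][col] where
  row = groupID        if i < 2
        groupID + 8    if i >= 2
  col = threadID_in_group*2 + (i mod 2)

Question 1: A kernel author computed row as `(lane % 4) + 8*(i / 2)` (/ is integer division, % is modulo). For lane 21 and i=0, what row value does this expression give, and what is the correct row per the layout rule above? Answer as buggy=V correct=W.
buggy=1 correct=5

`(lane % 4) + 8*(i / 2)`[21,0]->1
lane 21: g=5 (21/4), t=1 (21%4)
i=0: r=5+0=5, c=1*2+0=2
row: 1 vs 5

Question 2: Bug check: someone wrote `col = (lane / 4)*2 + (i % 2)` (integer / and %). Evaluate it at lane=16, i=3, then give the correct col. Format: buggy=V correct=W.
`(lane / 4)*2 + (i % 2)`[16,3]->9
lane 16->16/4=4, 16 mod 4=0
i=3  r:4+8->12  c:2·0+1->1
col: 9 vs 1

buggy=9 correct=1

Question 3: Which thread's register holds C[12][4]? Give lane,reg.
18,2

r=12->g=4,rb=1  c=4->t=2,b0=0
L=4*4+2=18  i=1*2+0=2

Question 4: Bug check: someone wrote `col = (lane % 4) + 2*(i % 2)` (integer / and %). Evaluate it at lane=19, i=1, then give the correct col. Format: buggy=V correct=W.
buggy=5 correct=7

`(lane % 4) + 2*(i % 2)`[19,1]→5
19: G=4,T=3
[1] (4+0,3*2+1) = (4,7)
col: 5 vs 7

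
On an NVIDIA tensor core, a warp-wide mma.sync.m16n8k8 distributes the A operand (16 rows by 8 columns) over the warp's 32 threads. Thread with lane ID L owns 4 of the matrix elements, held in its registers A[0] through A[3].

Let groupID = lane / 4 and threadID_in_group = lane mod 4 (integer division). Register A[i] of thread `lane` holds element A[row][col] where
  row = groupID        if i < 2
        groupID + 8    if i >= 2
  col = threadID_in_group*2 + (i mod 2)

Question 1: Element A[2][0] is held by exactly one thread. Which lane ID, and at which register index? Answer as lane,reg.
8,0

r=2⇒gr=2,Rb=0  c=0⇒th=0,odd=0
L=2*4+0=8  i=0*2+0=0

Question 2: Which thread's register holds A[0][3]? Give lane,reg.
1,1

r:0=>grp=0,rB=0  c:3=>tig=1,lo=1
L=0*4+1=1  i=0*2+1=1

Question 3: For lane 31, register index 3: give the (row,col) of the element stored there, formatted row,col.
L=31->gid=31>>2=7, tid=31&3=3
[3]->row 7+8=15  col 3·2+1=7

15,7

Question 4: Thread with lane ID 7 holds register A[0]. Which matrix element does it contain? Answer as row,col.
lane 7: gid=1 (7/4), tid=3 (7%4)
i=0: r=1+0=1, c=3*2+0=6

1,6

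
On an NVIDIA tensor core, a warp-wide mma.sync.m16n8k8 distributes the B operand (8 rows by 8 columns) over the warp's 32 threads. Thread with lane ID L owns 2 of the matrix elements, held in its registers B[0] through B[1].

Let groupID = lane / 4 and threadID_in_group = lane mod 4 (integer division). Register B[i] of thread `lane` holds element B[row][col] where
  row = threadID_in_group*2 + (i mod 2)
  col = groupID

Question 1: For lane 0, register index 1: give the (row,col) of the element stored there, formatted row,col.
lane 0: g=0 (0/4), t=0 (0%4)
i=1: r=0*2+1=1, c=g=0

1,0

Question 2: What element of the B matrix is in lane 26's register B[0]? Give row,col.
4,6

26: gr=6,th=2
[0] (2*2+0,6) = (4,6)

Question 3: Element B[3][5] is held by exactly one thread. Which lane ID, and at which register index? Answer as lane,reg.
21,1

c: 5->gid=5  r: 3->tid=1,i&1=1
L=5*4+1=21  i=1=1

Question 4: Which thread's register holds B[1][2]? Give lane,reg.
c:2=>grp=2  r:1=>tig=0,lo=1
L=2*4+0=8  i=1=1

8,1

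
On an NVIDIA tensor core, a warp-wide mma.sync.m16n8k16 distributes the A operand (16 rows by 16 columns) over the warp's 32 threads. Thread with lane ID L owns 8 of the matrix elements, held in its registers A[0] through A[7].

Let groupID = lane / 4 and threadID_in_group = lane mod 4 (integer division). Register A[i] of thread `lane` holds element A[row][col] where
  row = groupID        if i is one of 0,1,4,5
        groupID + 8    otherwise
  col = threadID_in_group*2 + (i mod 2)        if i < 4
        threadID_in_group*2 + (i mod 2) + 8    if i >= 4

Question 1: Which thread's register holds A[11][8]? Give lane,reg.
12,6

r=11⇒gr=3,Rb=1  c=8⇒Cb=1,th=0,odd=0
L=3*4+0=12  i=1*4+1*2+0=6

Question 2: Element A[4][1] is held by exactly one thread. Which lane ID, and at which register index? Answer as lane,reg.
16,1

r=4⇒gr=4,Rb=0  c=1⇒Cb=0,th=0,odd=1
L=4*4+0=16  i=0*4+0*2+1=1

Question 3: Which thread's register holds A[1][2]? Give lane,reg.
r=1→G=1,rhi=0  c=2→chi=0,T=1,p=0
L=1*4+1=5  i=0*4+0*2+0=0

5,0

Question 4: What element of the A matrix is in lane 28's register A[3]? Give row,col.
15,1

28: grp=7,tig=0
[3] (7+8,0*2+1+0) = (15,1)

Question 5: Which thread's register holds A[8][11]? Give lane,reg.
r=8→G=0,rhi=1  c=11→chi=1,T=1,p=1
L=0*4+1=1  i=1*4+1*2+1=7

1,7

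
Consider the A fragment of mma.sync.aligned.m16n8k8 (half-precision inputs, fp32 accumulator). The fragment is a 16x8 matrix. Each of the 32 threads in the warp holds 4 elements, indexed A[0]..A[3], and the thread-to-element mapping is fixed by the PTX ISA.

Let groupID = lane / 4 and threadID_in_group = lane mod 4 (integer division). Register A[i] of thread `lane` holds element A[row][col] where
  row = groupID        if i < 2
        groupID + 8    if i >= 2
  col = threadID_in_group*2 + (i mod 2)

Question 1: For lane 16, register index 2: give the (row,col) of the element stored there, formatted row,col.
lane 16: grp=4 (16/4), tig=0 (16%4)
i=2: r=4+8=12, c=0*2+0=0

12,0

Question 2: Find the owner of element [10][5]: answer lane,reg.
10,3

r: 10->gid=2,r8=1  c: 5->tid=2,i&1=1
L=2*4+2=10  i=1*2+1=3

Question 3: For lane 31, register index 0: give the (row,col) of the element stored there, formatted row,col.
L=31⇒gr=31>>2=7, th=31&3=3
[0]⇒row 7+0=7  col 3·2+0=6

7,6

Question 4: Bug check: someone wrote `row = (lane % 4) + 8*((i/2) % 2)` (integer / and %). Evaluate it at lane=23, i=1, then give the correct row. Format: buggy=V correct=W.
`(lane % 4) + 8*((i/2) % 2)`[23,1]->3
23: g=5,t=3
[1] (5+0,3*2+1) = (5,7)
row: 3 vs 5

buggy=3 correct=5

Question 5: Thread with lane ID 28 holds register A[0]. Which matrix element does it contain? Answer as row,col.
lane 28: G=7 (28/4), T=0 (28%4)
i=0: r=7+0=7, c=0*2+0=0

7,0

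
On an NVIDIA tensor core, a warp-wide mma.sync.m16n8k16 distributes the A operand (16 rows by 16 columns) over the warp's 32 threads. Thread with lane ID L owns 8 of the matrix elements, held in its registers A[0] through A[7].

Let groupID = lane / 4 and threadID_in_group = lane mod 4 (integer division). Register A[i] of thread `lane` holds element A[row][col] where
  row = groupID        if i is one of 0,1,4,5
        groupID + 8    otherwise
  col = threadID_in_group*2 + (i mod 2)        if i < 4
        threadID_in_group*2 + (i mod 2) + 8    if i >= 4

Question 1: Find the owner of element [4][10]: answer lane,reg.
r=4->g=4,rb=0  c=10->cb=1,t=1,b0=0
L=4*4+1=17  i=1*4+0*2+0=4

17,4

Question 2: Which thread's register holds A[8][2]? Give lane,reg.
r=8⇒gr=0,Rb=1  c=2⇒Cb=0,th=1,odd=0
L=0*4+1=1  i=0*4+1*2+0=2

1,2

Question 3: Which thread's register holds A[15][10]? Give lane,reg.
r=15->g=7,rb=1  c=10->cb=1,t=1,b0=0
L=7*4+1=29  i=1*4+1*2+0=6

29,6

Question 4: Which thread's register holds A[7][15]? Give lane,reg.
r=7⇒gr=7,Rb=0  c=15⇒Cb=1,th=3,odd=1
L=7*4+3=31  i=1*4+0*2+1=5

31,5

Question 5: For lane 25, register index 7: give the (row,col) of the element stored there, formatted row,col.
lane 25→25/4=6, 25 mod 4=1
i=7  r:6+8→14  c:2·1+1+8→11

14,11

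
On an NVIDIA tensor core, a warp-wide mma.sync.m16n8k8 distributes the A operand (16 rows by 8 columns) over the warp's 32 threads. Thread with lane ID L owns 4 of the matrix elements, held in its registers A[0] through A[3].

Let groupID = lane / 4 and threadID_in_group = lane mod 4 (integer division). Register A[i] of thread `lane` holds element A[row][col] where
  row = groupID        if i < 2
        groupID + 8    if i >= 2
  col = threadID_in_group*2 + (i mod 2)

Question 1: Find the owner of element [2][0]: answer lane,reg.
r=2→G=2,rhi=0  c=0→T=0,p=0
L=2*4+0=8  i=0*2+0=0

8,0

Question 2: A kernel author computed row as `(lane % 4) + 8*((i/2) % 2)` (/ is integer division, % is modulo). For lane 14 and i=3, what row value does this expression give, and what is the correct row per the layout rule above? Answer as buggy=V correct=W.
`(lane % 4) + 8*((i/2) % 2)`[14,3]=>10
14: grp=3,tig=2
[3] (3+8,2*2+1) = (11,5)
row: 10 vs 11

buggy=10 correct=11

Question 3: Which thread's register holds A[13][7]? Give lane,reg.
r=13→G=5,rhi=1  c=7→T=3,p=1
L=5*4+3=23  i=1*2+1=3

23,3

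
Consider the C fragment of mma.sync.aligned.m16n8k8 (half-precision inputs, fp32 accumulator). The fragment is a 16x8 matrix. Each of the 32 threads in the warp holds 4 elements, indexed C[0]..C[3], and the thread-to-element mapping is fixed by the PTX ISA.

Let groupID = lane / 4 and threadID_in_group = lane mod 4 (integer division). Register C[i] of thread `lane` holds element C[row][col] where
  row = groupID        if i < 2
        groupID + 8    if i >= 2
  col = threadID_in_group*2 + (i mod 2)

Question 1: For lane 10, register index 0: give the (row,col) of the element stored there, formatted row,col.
lane 10: grp=2 (10/4), tig=2 (10%4)
i=0: r=2+0=2, c=2*2+0=4

2,4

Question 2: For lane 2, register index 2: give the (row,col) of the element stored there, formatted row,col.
2: gid=0,tid=2
[2] (0+8,2*2+0) = (8,4)

8,4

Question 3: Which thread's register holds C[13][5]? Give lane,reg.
r:13=>grp=5,rB=1  c:5=>tig=2,lo=1
L=5*4+2=22  i=1*2+1=3

22,3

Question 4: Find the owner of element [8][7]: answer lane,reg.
3,3

r=8→G=0,rhi=1  c=7→T=3,p=1
L=0*4+3=3  i=1*2+1=3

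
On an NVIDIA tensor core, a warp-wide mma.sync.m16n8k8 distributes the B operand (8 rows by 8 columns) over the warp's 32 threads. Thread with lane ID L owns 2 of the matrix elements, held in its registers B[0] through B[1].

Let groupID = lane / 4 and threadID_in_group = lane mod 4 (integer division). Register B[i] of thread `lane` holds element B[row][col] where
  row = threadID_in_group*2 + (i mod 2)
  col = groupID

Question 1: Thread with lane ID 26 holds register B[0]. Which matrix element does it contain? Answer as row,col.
lane 26: grp=6 (26/4), tig=2 (26%4)
i=0: r=2*2+0=4, c=grp=6

4,6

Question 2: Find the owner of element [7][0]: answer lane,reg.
c=0→G=0  r=7→T=3,p=1
L=0*4+3=3  i=1=1

3,1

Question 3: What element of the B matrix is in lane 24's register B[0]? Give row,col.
lane 24⇒24/4=6, 24 mod 4=0
i=0  r:2·0+0⇒0  c:6

0,6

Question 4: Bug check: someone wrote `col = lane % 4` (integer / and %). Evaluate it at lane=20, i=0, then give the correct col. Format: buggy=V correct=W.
`lane % 4`[20,0]=>0
L=20=>grp=20>>2=5, tig=20&3=0
[0]=>row 0·2+0=0  col grp=5
col: 0 vs 5

buggy=0 correct=5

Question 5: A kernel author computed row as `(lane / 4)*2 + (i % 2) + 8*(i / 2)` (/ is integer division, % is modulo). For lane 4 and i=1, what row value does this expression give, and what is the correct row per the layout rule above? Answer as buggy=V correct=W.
buggy=3 correct=1

`(lane / 4)*2 + (i % 2) + 8*(i / 2)`[4,1]→3
lane 4: G=1 (4/4), T=0 (4%4)
i=1: r=0*2+1=1, c=G=1
row: 3 vs 1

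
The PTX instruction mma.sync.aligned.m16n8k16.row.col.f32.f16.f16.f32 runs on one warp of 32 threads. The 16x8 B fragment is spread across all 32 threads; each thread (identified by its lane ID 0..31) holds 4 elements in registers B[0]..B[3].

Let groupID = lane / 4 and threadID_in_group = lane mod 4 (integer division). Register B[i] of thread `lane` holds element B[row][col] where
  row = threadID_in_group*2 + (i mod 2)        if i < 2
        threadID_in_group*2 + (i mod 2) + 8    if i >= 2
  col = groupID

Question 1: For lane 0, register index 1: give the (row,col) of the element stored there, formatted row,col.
lane 0→0/4=0, 0 mod 4=0
i=1  r:2·0+1+0→1  c:0

1,0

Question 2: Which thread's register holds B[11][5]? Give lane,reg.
c: 5->gid=5  r: 11->r8=1,tid=1,i&1=1
L=5*4+1=21  i=1*2+1=3

21,3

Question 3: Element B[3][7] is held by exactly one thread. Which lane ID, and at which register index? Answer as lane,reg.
c: 7->gid=7  r: 3->r8=0,tid=1,i&1=1
L=7*4+1=29  i=0*2+1=1

29,1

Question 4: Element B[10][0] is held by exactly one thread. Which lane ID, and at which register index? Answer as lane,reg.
c=0⇒gr=0  r=10⇒Rb=1,th=1,odd=0
L=0*4+1=1  i=1*2+0=2

1,2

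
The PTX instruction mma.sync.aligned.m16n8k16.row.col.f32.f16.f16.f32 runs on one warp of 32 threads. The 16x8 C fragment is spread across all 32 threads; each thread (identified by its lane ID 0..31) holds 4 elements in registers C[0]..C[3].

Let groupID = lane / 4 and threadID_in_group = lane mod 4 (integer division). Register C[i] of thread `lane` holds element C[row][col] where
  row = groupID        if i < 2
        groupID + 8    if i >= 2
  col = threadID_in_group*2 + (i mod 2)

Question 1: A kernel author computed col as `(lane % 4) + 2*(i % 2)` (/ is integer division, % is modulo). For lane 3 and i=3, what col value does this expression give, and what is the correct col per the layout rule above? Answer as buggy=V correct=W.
`(lane % 4) + 2*(i % 2)`[3,3]->5
lane 3->3/4=0, 3 mod 4=3
i=3  r:0+8->8  c:2·3+1->7
col: 5 vs 7

buggy=5 correct=7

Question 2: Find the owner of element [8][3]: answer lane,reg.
r=8→G=0,rhi=1  c=3→T=1,p=1
L=0*4+1=1  i=1*2+1=3

1,3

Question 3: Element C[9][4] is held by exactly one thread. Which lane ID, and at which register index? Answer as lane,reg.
6,2

r=9→G=1,rhi=1  c=4→T=2,p=0
L=1*4+2=6  i=1*2+0=2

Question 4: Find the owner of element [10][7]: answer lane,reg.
r=10→G=2,rhi=1  c=7→T=3,p=1
L=2*4+3=11  i=1*2+1=3

11,3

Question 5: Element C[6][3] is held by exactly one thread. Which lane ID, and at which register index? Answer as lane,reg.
25,1

r: 6->gid=6,r8=0  c: 3->tid=1,i&1=1
L=6*4+1=25  i=0*2+1=1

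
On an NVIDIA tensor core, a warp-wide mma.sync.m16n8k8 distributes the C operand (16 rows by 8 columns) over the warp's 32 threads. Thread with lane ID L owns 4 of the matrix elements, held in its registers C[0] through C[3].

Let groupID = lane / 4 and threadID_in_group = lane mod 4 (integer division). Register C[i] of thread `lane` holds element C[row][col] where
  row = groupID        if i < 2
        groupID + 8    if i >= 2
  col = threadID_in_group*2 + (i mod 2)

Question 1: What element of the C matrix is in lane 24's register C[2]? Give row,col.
14,0

L=24->gid=24>>2=6, tid=24&3=0
[2]->row 6+8=14  col 0·2+0=0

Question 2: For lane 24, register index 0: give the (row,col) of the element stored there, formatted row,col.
lane 24: g=6 (24/4), t=0 (24%4)
i=0: r=6+0=6, c=0*2+0=0

6,0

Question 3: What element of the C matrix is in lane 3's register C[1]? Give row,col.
0,7

lane 3→3/4=0, 3 mod 4=3
i=1  r:0+0→0  c:2·3+1→7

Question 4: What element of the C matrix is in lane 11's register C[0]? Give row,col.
lane 11->11/4=2, 11 mod 4=3
i=0  r:2+0->2  c:2·3+0->6

2,6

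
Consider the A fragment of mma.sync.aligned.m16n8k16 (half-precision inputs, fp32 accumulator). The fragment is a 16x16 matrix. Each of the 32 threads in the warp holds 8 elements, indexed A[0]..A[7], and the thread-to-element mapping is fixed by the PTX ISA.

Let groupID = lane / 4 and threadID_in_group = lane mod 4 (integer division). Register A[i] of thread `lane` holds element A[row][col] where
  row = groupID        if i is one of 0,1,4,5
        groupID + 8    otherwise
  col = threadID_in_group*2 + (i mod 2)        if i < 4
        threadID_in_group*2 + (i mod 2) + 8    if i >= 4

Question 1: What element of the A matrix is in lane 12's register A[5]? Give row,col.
L=12->gid=12>>2=3, tid=12&3=0
[5]->row 3+0=3  col 0·2+1+8=9

3,9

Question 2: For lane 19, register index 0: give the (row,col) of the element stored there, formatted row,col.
L=19→G=19>>2=4, T=19&3=3
[0]→row 4+0=4  col 3·2+0+0=6

4,6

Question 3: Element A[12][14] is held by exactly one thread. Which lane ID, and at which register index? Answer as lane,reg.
19,6

r:12=>grp=4,rB=1  c:14=>cB=1,tig=3,lo=0
L=4*4+3=19  i=1*4+1*2+0=6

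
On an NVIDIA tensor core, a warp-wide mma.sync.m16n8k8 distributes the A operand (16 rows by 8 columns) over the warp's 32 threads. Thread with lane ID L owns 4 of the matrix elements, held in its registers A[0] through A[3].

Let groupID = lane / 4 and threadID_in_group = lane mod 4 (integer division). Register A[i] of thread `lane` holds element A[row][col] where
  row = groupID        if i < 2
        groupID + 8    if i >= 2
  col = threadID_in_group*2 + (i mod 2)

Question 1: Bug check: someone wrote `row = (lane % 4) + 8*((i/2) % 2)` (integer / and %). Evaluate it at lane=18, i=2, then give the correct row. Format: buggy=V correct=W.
buggy=10 correct=12

`(lane % 4) + 8*((i/2) % 2)`[18,2]->10
lane 18: g=4 (18/4), t=2 (18%4)
i=2: r=4+8=12, c=2*2+0=4
row: 10 vs 12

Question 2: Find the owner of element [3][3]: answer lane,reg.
r:3=>grp=3,rB=0  c:3=>tig=1,lo=1
L=3*4+1=13  i=0*2+1=1

13,1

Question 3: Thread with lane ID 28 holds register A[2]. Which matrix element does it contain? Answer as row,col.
15,0

lane 28->28/4=7, 28 mod 4=0
i=2  r:7+8->15  c:2·0+0->0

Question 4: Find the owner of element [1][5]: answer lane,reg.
6,1

r=1→G=1,rhi=0  c=5→T=2,p=1
L=1*4+2=6  i=0*2+1=1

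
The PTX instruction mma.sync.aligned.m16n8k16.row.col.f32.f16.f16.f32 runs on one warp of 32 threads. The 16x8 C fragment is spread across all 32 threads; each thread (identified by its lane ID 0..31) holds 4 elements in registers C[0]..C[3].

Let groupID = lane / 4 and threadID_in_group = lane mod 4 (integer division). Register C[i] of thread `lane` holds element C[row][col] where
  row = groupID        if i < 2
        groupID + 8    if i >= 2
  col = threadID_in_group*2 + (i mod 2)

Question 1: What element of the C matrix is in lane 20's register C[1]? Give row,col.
5,1

lane 20: gr=5 (20/4), th=0 (20%4)
i=1: r=5+0=5, c=0*2+1=1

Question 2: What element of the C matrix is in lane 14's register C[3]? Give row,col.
11,5

14: G=3,T=2
[3] (3+8,2*2+1) = (11,5)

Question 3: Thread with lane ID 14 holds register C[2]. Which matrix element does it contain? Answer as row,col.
14: g=3,t=2
[2] (3+8,2*2+0) = (11,4)

11,4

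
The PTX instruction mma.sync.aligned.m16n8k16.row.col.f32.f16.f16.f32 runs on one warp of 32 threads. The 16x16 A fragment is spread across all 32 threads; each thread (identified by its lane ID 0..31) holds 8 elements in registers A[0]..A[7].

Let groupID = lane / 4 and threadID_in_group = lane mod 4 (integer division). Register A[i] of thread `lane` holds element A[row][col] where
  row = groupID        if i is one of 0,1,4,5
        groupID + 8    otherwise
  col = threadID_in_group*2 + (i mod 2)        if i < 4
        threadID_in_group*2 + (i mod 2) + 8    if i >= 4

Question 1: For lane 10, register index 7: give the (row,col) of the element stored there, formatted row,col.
10,13

lane 10⇒10/4=2, 10 mod 4=2
i=7  r:2+8⇒10  c:2·2+1+8⇒13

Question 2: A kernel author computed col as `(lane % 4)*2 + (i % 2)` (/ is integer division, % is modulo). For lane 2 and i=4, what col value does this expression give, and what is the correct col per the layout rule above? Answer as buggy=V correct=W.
`(lane % 4)*2 + (i % 2)`[2,4]->4
lane 2->2/4=0, 2 mod 4=2
i=4  r:0+0->0  c:2·2+0+8->12
col: 4 vs 12

buggy=4 correct=12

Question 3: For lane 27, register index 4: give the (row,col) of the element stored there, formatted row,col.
L=27=>grp=27>>2=6, tig=27&3=3
[4]=>row 6+0=6  col 3·2+0+8=14

6,14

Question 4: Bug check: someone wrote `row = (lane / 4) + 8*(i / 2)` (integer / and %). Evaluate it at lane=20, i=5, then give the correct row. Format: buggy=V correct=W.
`(lane / 4) + 8*(i / 2)`[20,5]->21
L=20->g=20>>2=5, t=20&3=0
[5]->row 5+0=5  col 0·2+1+8=9
row: 21 vs 5

buggy=21 correct=5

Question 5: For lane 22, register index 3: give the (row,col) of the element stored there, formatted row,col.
L=22→G=22>>2=5, T=22&3=2
[3]→row 5+8=13  col 2·2+1+0=5

13,5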